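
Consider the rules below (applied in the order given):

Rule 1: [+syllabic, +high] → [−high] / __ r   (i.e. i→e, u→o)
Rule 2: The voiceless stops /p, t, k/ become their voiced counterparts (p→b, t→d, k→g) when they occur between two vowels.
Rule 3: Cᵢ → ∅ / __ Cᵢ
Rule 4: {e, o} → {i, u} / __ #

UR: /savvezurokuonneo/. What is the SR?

Rule 1 (pre-rhotic lowering): /u/ is a high vowel immediately before /r/, so it lowers to [o]. /savvezurokuonneo/ → savvezorokuonneo.
Rule 2 (intervocalic voicing): /k/ is a voiceless stop between vowels /o/ and /u/, so it voices to [g]. /savvezorokuonneo/ → savvezoroguonneo.
Rule 3 (degemination): /vv/ is a geminate; the first /v/ deletes. /nn/ is a geminate; the first /n/ deletes. /savvezoroguonneo/ → savezoroguoneo.
Rule 4 (final vowel raising): /o/ is a mid vowel in word-final position, so it raises to [u]. /savezoroguoneo/ → savezoroguoneu.

savezoroguoneu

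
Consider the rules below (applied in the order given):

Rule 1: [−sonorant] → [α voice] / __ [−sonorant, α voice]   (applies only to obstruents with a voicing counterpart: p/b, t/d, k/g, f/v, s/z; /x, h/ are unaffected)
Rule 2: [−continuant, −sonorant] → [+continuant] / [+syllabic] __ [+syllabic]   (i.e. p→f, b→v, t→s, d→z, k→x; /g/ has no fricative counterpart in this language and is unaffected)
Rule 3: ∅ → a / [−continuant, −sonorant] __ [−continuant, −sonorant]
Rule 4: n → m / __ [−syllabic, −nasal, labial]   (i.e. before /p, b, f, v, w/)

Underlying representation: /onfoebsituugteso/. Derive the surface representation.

omfoepsisuukateso

Rule 1 (regressive voicing assimilation): /b/ precedes the voiceless obstruent /s/, so it devoices to [p] by assimilation. /g/ precedes the voiceless obstruent /t/, so it devoices to [k] by assimilation. /onfoebsituugteso/ → onfoepsituukteso.
Rule 2 (intervocalic spirantization): /t/ is a stop between vowels /i/ and /u/, so it spirantizes to the fricative [s]. /onfoepsituukteso/ → onfoepsisuukteso.
Rule 3 (stop-cluster a-epenthesis): /k/ and /t/ form a stop–stop cluster, so [a] is inserted between them. /onfoepsisuukteso/ → onfoepsisuukateso.
Rule 4 (nasal place assimilation): /n/ precedes the labial consonant /f/, so it assimilates in place to [m]. /onfoepsisuukateso/ → omfoepsisuukateso.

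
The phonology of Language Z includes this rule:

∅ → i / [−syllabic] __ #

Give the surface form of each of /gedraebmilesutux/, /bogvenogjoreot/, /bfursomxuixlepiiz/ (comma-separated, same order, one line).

/gedraebmilesutux/: the form ends in the consonant /x/, so [i] is inserted word-finally. → [gedraebmilesutuxi].
/bogvenogjoreot/: the form ends in the consonant /t/, so [i] is inserted word-finally. → [bogvenogjoreoti].
/bfursomxuixlepiiz/: the form ends in the consonant /z/, so [i] is inserted word-finally. → [bfursomxuixlepiizi].

gedraebmilesutuxi, bogvenogjoreoti, bfursomxuixlepiizi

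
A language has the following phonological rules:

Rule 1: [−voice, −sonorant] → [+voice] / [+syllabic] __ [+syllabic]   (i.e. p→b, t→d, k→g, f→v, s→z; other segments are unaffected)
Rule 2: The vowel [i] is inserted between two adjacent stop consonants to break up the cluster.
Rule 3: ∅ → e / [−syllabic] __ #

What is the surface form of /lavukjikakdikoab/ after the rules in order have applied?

Rule 1 (intervocalic voicing): /k/ is a voiceless obstruent between vowels /i/ and /a/, so it voices to [g]. /k/ is a voiceless obstruent between vowels /i/ and /o/, so it voices to [g]. /lavukjikakdikoab/ → lavukjigakdigoab.
Rule 2 (stop-cluster i-epenthesis): /k/ and /d/ form a stop–stop cluster, so [i] is inserted between them. /lavukjigakdigoab/ → lavukjigakidigoab.
Rule 3 (final e-epenthesis): the form ends in the consonant /b/, so [e] is inserted word-finally. /lavukjigakidigoab/ → lavukjigakidigoabe.

lavukjigakidigoabe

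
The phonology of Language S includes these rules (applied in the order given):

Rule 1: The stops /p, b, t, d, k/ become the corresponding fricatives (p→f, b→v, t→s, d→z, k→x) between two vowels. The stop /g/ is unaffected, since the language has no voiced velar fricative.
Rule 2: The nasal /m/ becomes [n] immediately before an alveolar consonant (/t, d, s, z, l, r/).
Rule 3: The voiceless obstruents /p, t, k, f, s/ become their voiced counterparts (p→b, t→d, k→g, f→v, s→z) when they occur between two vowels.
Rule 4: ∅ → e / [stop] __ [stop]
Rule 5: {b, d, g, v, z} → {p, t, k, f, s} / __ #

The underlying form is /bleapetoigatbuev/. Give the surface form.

bleavezoigatebuef

Rule 1 (intervocalic spirantization): /p/ is a stop between vowels /a/ and /e/, so it spirantizes to the fricative [f]. /t/ is a stop between vowels /e/ and /o/, so it spirantizes to the fricative [s]. /bleapetoigatbuev/ → bleafesoigatbuev.
Rule 2 (nasal place assimilation): no segment meets the environment; /bleafesoigatbuev/ is unchanged.
Rule 3 (intervocalic voicing): /f/ is a voiceless obstruent between vowels /a/ and /e/, so it voices to [v]. /s/ is a voiceless obstruent between vowels /e/ and /o/, so it voices to [z]. /bleafesoigatbuev/ → bleavezoigatbuev.
Rule 4 (stop-cluster e-epenthesis): /t/ and /b/ form a stop–stop cluster, so [e] is inserted between them. /bleavezoigatbuev/ → bleavezoigatebuev.
Rule 5 (final devoicing): /v/ is a voiced obstruent in word-final position, so it devoices to [f]. /bleavezoigatebuev/ → bleavezoigatebuef.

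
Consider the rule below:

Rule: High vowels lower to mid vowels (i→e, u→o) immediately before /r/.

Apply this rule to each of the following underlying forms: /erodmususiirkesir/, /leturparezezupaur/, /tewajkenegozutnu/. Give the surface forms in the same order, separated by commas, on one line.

/erodmususiirkesir/: /i/ is a high vowel immediately before /r/, so it lowers to [e]. /i/ is a high vowel immediately before /r/, so it lowers to [e]. → [erodmususierkeser].
/leturparezezupaur/: /u/ is a high vowel immediately before /r/, so it lowers to [o]. /u/ is a high vowel immediately before /r/, so it lowers to [o]. → [letorparezezupaor].
/tewajkenegozutnu/: the rule's environment is not met; surfaces unchanged as [tewajkenegozutnu].

erodmususierkeser, letorparezezupaor, tewajkenegozutnu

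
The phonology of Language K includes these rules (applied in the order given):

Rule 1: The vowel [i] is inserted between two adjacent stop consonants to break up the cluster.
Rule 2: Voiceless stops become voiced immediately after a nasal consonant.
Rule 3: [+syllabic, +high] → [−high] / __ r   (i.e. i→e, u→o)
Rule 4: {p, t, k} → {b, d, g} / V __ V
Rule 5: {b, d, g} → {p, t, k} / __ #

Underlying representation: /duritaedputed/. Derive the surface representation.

doridaedibudet

Rule 1 (stop-cluster i-epenthesis): /d/ and /p/ form a stop–stop cluster, so [i] is inserted between them. /duritaedputed/ → duritaediputed.
Rule 2 (post-nasal voicing): no segment meets the environment; /duritaediputed/ is unchanged.
Rule 3 (pre-rhotic lowering): /u/ is a high vowel immediately before /r/, so it lowers to [o]. /duritaediputed/ → doritaediputed.
Rule 4 (intervocalic voicing): /t/ is a voiceless stop between vowels /i/ and /a/, so it voices to [d]. /p/ is a voiceless stop between vowels /i/ and /u/, so it voices to [b]. /t/ is a voiceless stop between vowels /u/ and /e/, so it voices to [d]. /doritaediputed/ → doridaedibuded.
Rule 5 (final devoicing): /d/ is a voiced stop in word-final position, so it devoices to [t]. /doridaedibuded/ → doridaedibudet.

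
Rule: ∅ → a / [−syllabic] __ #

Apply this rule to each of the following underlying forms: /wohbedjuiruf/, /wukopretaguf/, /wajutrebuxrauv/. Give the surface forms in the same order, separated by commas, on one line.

/wohbedjuiruf/: the form ends in the consonant /f/, so [a] is inserted word-finally. → [wohbedjuirufa].
/wukopretaguf/: the form ends in the consonant /f/, so [a] is inserted word-finally. → [wukopretagufa].
/wajutrebuxrauv/: the form ends in the consonant /v/, so [a] is inserted word-finally. → [wajutrebuxrauva].

wohbedjuirufa, wukopretagufa, wajutrebuxrauva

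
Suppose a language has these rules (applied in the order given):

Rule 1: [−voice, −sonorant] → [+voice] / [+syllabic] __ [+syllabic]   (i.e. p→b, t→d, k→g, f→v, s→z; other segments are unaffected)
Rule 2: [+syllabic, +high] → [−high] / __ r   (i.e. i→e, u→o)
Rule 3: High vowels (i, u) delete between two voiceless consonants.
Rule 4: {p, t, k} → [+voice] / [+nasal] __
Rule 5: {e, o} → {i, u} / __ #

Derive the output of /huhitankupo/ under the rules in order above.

Rule 1 (intervocalic voicing): /t/ is a voiceless obstruent between vowels /i/ and /a/, so it voices to [d]. /p/ is a voiceless obstruent between vowels /u/ and /o/, so it voices to [b]. /huhitankupo/ → huhidankubo.
Rule 2 (pre-rhotic lowering): no segment meets the environment; /huhidankubo/ is unchanged.
Rule 3 (high vowel syncope): /u/ is a high vowel flanked by voiceless consonants /h/ and /h/, so it deletes. /huhidankubo/ → hhidankubo.
Rule 4 (post-nasal voicing): /k/ is a voiceless stop immediately after the nasal /n/, so it voices to [g]. /hhidankubo/ → hhidangubo.
Rule 5 (final vowel raising): /o/ is a mid vowel in word-final position, so it raises to [u]. /hhidangubo/ → hhidangubu.

hhidangubu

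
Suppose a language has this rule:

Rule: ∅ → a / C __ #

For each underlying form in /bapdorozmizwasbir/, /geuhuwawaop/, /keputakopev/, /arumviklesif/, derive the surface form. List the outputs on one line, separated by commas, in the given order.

bapdorozmizwasbira, geuhuwawaopa, keputakopeva, arumviklesifa

/bapdorozmizwasbir/: the form ends in the consonant /r/, so [a] is inserted word-finally. → [bapdorozmizwasbira].
/geuhuwawaop/: the form ends in the consonant /p/, so [a] is inserted word-finally. → [geuhuwawaopa].
/keputakopev/: the form ends in the consonant /v/, so [a] is inserted word-finally. → [keputakopeva].
/arumviklesif/: the form ends in the consonant /f/, so [a] is inserted word-finally. → [arumviklesifa].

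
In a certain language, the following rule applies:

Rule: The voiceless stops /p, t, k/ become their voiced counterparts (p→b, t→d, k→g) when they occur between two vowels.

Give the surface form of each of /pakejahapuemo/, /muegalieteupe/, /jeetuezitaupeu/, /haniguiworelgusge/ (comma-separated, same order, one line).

pagejahabuemo, muegaliedeube, jeeduezidaubeu, haniguiworelgusge

/pakejahapuemo/: /k/ is a voiceless stop between vowels /a/ and /e/, so it voices to [g]. /p/ is a voiceless stop between vowels /a/ and /u/, so it voices to [b]. → [pagejahabuemo].
/muegalieteupe/: /t/ is a voiceless stop between vowels /e/ and /e/, so it voices to [d]. /p/ is a voiceless stop between vowels /u/ and /e/, so it voices to [b]. → [muegaliedeube].
/jeetuezitaupeu/: /t/ is a voiceless stop between vowels /e/ and /u/, so it voices to [d]. /t/ is a voiceless stop between vowels /i/ and /a/, so it voices to [d]. /p/ is a voiceless stop between vowels /u/ and /e/, so it voices to [b]. → [jeeduezidaubeu].
/haniguiworelgusge/: the rule's environment is not met; surfaces unchanged as [haniguiworelgusge].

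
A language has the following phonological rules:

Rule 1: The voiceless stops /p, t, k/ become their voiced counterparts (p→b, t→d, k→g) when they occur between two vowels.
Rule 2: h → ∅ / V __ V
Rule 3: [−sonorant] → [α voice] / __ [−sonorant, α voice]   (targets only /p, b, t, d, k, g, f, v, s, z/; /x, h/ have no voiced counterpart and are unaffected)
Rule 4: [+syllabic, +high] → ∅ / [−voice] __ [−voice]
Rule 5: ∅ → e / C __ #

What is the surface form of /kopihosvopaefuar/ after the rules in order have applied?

Rule 1 (intervocalic voicing): /p/ is a voiceless stop between vowels /o/ and /i/, so it voices to [b]. /p/ is a voiceless stop between vowels /o/ and /a/, so it voices to [b]. /kopihosvopaefuar/ → kobihosvobaefuar.
Rule 2 (intervocalic h-deletion): /h/ occurs between vowels /i/ and /o/, so it deletes. /kobihosvobaefuar/ → kobiosvobaefuar.
Rule 3 (regressive voicing assimilation): /s/ precedes the voiced obstruent /v/, so it voices to [z] by assimilation. /kobiosvobaefuar/ → kobiozvobaefuar.
Rule 4 (high vowel syncope): no segment meets the environment; /kobiozvobaefuar/ is unchanged.
Rule 5 (final e-epenthesis): the form ends in the consonant /r/, so [e] is inserted word-finally. /kobiozvobaefuar/ → kobiozvobaefuare.

kobiozvobaefuare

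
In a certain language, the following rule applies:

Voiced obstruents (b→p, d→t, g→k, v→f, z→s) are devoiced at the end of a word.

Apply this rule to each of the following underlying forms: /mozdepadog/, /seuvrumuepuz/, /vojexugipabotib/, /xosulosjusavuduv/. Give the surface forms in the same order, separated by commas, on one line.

mozdepadok, seuvrumuepus, vojexugipabotip, xosulosjusavuduf

/mozdepadog/: /g/ is a voiced obstruent in word-final position, so it devoices to [k]. → [mozdepadok].
/seuvrumuepuz/: /z/ is a voiced obstruent in word-final position, so it devoices to [s]. → [seuvrumuepus].
/vojexugipabotib/: /b/ is a voiced obstruent in word-final position, so it devoices to [p]. → [vojexugipabotip].
/xosulosjusavuduv/: /v/ is a voiced obstruent in word-final position, so it devoices to [f]. → [xosulosjusavuduf].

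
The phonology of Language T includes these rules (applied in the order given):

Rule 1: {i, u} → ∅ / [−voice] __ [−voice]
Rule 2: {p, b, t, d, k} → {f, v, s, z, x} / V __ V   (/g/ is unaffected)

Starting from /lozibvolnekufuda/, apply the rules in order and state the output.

Rule 1 (high vowel syncope): /u/ is a high vowel flanked by voiceless consonants /k/ and /f/, so it deletes. /lozibvolnekufuda/ → lozibvolnekfuda.
Rule 2 (intervocalic spirantization): /d/ is a stop between vowels /u/ and /a/, so it spirantizes to the fricative [z]. /lozibvolnekfuda/ → lozibvolnekfuza.

lozibvolnekfuza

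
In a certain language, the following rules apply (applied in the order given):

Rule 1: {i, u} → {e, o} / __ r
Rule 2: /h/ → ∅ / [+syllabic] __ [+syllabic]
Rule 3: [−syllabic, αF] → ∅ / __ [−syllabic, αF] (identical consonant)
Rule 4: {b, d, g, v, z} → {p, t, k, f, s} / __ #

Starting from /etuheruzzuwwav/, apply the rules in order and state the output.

Rule 1 (pre-rhotic lowering): no segment meets the environment; /etuheruzzuwwav/ is unchanged.
Rule 2 (intervocalic h-deletion): /h/ occurs between vowels /u/ and /e/, so it deletes. /etuheruzzuwwav/ → etueruzzuwwav.
Rule 3 (degemination): /zz/ is a geminate; the first /z/ deletes. /ww/ is a geminate; the first /w/ deletes. /etueruzzuwwav/ → etueruzuwav.
Rule 4 (final devoicing): /v/ is a voiced obstruent in word-final position, so it devoices to [f]. /etueruzuwav/ → etueruzuwaf.

etueruzuwaf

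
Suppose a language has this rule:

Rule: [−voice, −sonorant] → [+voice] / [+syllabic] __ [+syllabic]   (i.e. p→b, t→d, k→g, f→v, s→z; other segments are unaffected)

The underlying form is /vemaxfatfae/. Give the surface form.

No segment of /vemaxfatfae/ meets the structural description of the rule, so the form surfaces unchanged.

vemaxfatfae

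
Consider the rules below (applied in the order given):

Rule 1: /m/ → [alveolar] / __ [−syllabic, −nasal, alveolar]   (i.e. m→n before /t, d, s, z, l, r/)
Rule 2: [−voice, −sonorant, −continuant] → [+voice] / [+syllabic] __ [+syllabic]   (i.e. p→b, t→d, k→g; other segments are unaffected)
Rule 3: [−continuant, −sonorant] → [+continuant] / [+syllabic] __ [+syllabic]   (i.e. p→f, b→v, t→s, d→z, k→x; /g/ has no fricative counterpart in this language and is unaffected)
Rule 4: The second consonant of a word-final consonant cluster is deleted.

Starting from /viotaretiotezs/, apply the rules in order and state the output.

viozareziozez

Rule 1 (nasal place assimilation): no segment meets the environment; /viotaretiotezs/ is unchanged.
Rule 2 (intervocalic voicing): /t/ is a voiceless stop between vowels /o/ and /a/, so it voices to [d]. /t/ is a voiceless stop between vowels /e/ and /i/, so it voices to [d]. /t/ is a voiceless stop between vowels /o/ and /e/, so it voices to [d]. /viotaretiotezs/ → viodarediodezs.
Rule 3 (intervocalic spirantization): /d/ is a stop between vowels /o/ and /a/, so it spirantizes to the fricative [z]. /d/ is a stop between vowels /e/ and /i/, so it spirantizes to the fricative [z]. /d/ is a stop between vowels /o/ and /e/, so it spirantizes to the fricative [z]. /viodarediodezs/ → viozareziozezs.
Rule 4 (final cluster simplification): /s/ is the second consonant of a word-final cluster /zs/, so it deletes. /viozareziozezs/ → viozareziozez.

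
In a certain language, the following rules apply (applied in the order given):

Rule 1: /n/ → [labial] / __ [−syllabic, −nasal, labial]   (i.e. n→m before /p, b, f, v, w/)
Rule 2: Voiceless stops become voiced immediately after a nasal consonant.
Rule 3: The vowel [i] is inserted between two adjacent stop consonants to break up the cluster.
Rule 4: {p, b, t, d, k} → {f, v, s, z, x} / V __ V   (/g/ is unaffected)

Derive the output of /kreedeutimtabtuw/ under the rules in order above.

Rule 1 (nasal place assimilation): no segment meets the environment; /kreedeutimtabtuw/ is unchanged.
Rule 2 (post-nasal voicing): /t/ is a voiceless stop immediately after the nasal /m/, so it voices to [d]. /kreedeutimtabtuw/ → kreedeutimdabtuw.
Rule 3 (stop-cluster i-epenthesis): /b/ and /t/ form a stop–stop cluster, so [i] is inserted between them. /kreedeutimdabtuw/ → kreedeutimdabituw.
Rule 4 (intervocalic spirantization): /d/ is a stop between vowels /e/ and /e/, so it spirantizes to the fricative [z]. /t/ is a stop between vowels /u/ and /i/, so it spirantizes to the fricative [s]. /b/ is a stop between vowels /a/ and /i/, so it spirantizes to the fricative [v]. /t/ is a stop between vowels /i/ and /u/, so it spirantizes to the fricative [s]. /kreedeutimdabituw/ → kreezeusimdavisuw.

kreezeusimdavisuw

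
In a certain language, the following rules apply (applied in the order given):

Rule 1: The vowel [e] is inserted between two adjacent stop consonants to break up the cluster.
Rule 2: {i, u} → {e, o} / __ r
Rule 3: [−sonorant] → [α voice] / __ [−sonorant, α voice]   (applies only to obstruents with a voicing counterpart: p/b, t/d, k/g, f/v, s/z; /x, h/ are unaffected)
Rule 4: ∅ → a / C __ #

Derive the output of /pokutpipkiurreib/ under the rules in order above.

Rule 1 (stop-cluster e-epenthesis): /t/ and /p/ form a stop–stop cluster, so [e] is inserted between them. /p/ and /k/ form a stop–stop cluster, so [e] is inserted between them. /pokutpipkiurreib/ → pokutepipekiurreib.
Rule 2 (pre-rhotic lowering): /u/ is a high vowel immediately before /r/, so it lowers to [o]. /pokutepipekiurreib/ → pokutepipekiorreib.
Rule 3 (regressive voicing assimilation): no segment meets the environment; /pokutepipekiorreib/ is unchanged.
Rule 4 (final a-epenthesis): the form ends in the consonant /b/, so [a] is inserted word-finally. /pokutepipekiorreib/ → pokutepipekiorreiba.

pokutepipekiorreiba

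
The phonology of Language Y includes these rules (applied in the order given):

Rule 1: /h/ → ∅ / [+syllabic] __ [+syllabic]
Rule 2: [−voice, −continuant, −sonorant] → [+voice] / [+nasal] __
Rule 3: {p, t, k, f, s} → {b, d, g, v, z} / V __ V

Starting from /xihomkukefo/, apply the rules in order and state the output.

Rule 1 (intervocalic h-deletion): /h/ occurs between vowels /i/ and /o/, so it deletes. /xihomkukefo/ → xiomkukefo.
Rule 2 (post-nasal voicing): /k/ is a voiceless stop immediately after the nasal /m/, so it voices to [g]. /xiomkukefo/ → xiomgukefo.
Rule 3 (intervocalic voicing): /k/ is a voiceless obstruent between vowels /u/ and /e/, so it voices to [g]. /f/ is a voiceless obstruent between vowels /e/ and /o/, so it voices to [v]. /xiomgukefo/ → xiomgugevo.

xiomgugevo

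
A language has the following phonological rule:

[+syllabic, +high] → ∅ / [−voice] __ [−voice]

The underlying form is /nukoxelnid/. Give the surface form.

No segment of /nukoxelnid/ meets the structural description of the rule, so the form surfaces unchanged.

nukoxelnid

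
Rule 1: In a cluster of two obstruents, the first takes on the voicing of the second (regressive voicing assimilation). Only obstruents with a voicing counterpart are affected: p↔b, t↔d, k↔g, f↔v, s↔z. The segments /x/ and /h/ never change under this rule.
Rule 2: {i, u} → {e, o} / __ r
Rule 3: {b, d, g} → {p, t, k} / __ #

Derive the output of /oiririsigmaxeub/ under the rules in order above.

oererisigmaxeup

Rule 1 (regressive voicing assimilation): no segment meets the environment; /oiririsigmaxeub/ is unchanged.
Rule 2 (pre-rhotic lowering): /i/ is a high vowel immediately before /r/, so it lowers to [e]. /i/ is a high vowel immediately before /r/, so it lowers to [e]. /oiririsigmaxeub/ → oererisigmaxeub.
Rule 3 (final devoicing): /b/ is a voiced stop in word-final position, so it devoices to [p]. /oererisigmaxeub/ → oererisigmaxeup.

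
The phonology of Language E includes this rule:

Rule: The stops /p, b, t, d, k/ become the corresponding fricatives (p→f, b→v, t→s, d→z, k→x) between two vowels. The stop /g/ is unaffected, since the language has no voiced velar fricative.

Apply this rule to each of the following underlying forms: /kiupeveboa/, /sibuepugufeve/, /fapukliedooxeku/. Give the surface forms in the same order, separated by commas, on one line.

kiufevevoa, sivuefugufeve, fafukliezooxexu

/kiupeveboa/: /p/ is a stop between vowels /u/ and /e/, so it spirantizes to the fricative [f]. /b/ is a stop between vowels /e/ and /o/, so it spirantizes to the fricative [v]. → [kiufevevoa].
/sibuepugufeve/: /b/ is a stop between vowels /i/ and /u/, so it spirantizes to the fricative [v]. /p/ is a stop between vowels /e/ and /u/, so it spirantizes to the fricative [f]. → [sivuefugufeve].
/fapukliedooxeku/: /p/ is a stop between vowels /a/ and /u/, so it spirantizes to the fricative [f]. /d/ is a stop between vowels /e/ and /o/, so it spirantizes to the fricative [z]. /k/ is a stop between vowels /e/ and /u/, so it spirantizes to the fricative [x]. → [fafukliezooxexu].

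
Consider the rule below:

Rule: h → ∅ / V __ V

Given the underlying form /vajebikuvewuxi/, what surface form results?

No segment of /vajebikuvewuxi/ meets the structural description of the rule, so the form surfaces unchanged.

vajebikuvewuxi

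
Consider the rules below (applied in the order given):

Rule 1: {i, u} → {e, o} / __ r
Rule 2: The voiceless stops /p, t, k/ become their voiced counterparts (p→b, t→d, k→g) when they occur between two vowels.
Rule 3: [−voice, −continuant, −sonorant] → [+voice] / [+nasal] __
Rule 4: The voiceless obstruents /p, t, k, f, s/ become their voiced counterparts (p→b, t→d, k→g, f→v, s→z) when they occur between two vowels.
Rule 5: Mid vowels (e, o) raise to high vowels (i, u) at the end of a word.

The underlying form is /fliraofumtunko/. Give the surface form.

fleraovumdungu

Rule 1 (pre-rhotic lowering): /i/ is a high vowel immediately before /r/, so it lowers to [e]. /fliraofumtunko/ → fleraofumtunko.
Rule 2 (intervocalic voicing): no segment meets the environment; /fleraofumtunko/ is unchanged.
Rule 3 (post-nasal voicing): /t/ is a voiceless stop immediately after the nasal /m/, so it voices to [d]. /k/ is a voiceless stop immediately after the nasal /n/, so it voices to [g]. /fleraofumtunko/ → fleraofumdungo.
Rule 4 (intervocalic voicing): /f/ is a voiceless obstruent between vowels /o/ and /u/, so it voices to [v]. /fleraofumdungo/ → fleraovumdungo.
Rule 5 (final vowel raising): /o/ is a mid vowel in word-final position, so it raises to [u]. /fleraovumdungo/ → fleraovumdungu.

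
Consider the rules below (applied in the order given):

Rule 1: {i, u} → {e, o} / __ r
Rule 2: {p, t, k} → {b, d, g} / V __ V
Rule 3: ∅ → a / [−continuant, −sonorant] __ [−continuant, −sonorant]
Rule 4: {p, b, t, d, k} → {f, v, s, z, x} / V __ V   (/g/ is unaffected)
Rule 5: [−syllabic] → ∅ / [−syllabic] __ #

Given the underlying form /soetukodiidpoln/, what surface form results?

Rule 1 (pre-rhotic lowering): no segment meets the environment; /soetukodiidpoln/ is unchanged.
Rule 2 (intervocalic voicing): /t/ is a voiceless stop between vowels /e/ and /u/, so it voices to [d]. /k/ is a voiceless stop between vowels /u/ and /o/, so it voices to [g]. /soetukodiidpoln/ → soedugodiidpoln.
Rule 3 (stop-cluster a-epenthesis): /d/ and /p/ form a stop–stop cluster, so [a] is inserted between them. /soedugodiidpoln/ → soedugodiidapoln.
Rule 4 (intervocalic spirantization): /d/ is a stop between vowels /e/ and /u/, so it spirantizes to the fricative [z]. /d/ is a stop between vowels /o/ and /i/, so it spirantizes to the fricative [z]. /d/ is a stop between vowels /i/ and /a/, so it spirantizes to the fricative [z]. /p/ is a stop between vowels /a/ and /o/, so it spirantizes to the fricative [f]. /soedugodiidapoln/ → soezugoziizafoln.
Rule 5 (final cluster simplification): /n/ is the second consonant of a word-final cluster /ln/, so it deletes. /soezugoziizafoln/ → soezugoziizafol.

soezugoziizafol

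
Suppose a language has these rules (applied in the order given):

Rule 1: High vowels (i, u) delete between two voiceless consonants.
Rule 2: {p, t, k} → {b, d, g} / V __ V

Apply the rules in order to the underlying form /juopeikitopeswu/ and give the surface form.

juobeiktobeswu

Rule 1 (high vowel syncope): /i/ is a high vowel flanked by voiceless consonants /k/ and /t/, so it deletes. /juopeikitopeswu/ → juopeiktopeswu.
Rule 2 (intervocalic voicing): /p/ is a voiceless stop between vowels /o/ and /e/, so it voices to [b]. /p/ is a voiceless stop between vowels /o/ and /e/, so it voices to [b]. /juopeiktopeswu/ → juobeiktobeswu.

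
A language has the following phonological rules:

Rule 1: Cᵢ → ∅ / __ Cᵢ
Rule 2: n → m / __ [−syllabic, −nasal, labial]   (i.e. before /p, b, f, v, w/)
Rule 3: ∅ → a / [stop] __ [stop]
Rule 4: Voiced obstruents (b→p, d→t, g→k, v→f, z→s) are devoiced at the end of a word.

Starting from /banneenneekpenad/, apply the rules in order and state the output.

baneeneekapenat

Rule 1 (degemination): /nn/ is a geminate; the first /n/ deletes. /nn/ is a geminate; the first /n/ deletes. /banneenneekpenad/ → baneeneekpenad.
Rule 2 (nasal place assimilation): no segment meets the environment; /baneeneekpenad/ is unchanged.
Rule 3 (stop-cluster a-epenthesis): /k/ and /p/ form a stop–stop cluster, so [a] is inserted between them. /baneeneekpenad/ → baneeneekapenad.
Rule 4 (final devoicing): /d/ is a voiced obstruent in word-final position, so it devoices to [t]. /baneeneekapenad/ → baneeneekapenat.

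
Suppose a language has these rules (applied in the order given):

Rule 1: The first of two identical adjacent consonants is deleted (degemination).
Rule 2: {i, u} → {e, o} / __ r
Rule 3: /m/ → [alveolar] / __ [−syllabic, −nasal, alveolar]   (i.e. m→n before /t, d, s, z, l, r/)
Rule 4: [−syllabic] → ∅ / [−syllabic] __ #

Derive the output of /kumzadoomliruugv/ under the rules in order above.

kunzadoonleruug

Rule 1 (degemination): no segment meets the environment; /kumzadoomliruugv/ is unchanged.
Rule 2 (pre-rhotic lowering): /i/ is a high vowel immediately before /r/, so it lowers to [e]. /kumzadoomliruugv/ → kumzadoomleruugv.
Rule 3 (nasal place assimilation): /m/ precedes the alveolar consonant /z/, so it assimilates in place to [n]. /m/ precedes the alveolar consonant /l/, so it assimilates in place to [n]. /kumzadoomleruugv/ → kunzadoonleruugv.
Rule 4 (final cluster simplification): /v/ is the second consonant of a word-final cluster /gv/, so it deletes. /kunzadoonleruugv/ → kunzadoonleruug.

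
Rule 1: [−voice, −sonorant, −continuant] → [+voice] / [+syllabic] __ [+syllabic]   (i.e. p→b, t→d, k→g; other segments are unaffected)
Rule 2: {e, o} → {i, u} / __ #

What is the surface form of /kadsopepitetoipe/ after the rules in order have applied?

Rule 1 (intervocalic voicing): /p/ is a voiceless stop between vowels /o/ and /e/, so it voices to [b]. /p/ is a voiceless stop between vowels /e/ and /i/, so it voices to [b]. /t/ is a voiceless stop between vowels /i/ and /e/, so it voices to [d]. /t/ is a voiceless stop between vowels /e/ and /o/, so it voices to [d]. /p/ is a voiceless stop between vowels /i/ and /e/, so it voices to [b]. /kadsopepitetoipe/ → kadsobebidedoibe.
Rule 2 (final vowel raising): /e/ is a mid vowel in word-final position, so it raises to [i]. /kadsobebidedoibe/ → kadsobebidedoibi.

kadsobebidedoibi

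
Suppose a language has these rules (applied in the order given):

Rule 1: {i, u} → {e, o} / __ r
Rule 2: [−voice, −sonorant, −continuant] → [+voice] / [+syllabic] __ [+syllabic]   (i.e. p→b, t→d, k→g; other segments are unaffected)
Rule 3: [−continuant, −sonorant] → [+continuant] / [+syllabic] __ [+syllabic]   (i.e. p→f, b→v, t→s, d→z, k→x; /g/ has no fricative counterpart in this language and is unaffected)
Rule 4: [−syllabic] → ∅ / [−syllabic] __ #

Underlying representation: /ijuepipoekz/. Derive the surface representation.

Rule 1 (pre-rhotic lowering): no segment meets the environment; /ijuepipoekz/ is unchanged.
Rule 2 (intervocalic voicing): /p/ is a voiceless stop between vowels /e/ and /i/, so it voices to [b]. /p/ is a voiceless stop between vowels /i/ and /o/, so it voices to [b]. /ijuepipoekz/ → ijuebiboekz.
Rule 3 (intervocalic spirantization): /b/ is a stop between vowels /e/ and /i/, so it spirantizes to the fricative [v]. /b/ is a stop between vowels /i/ and /o/, so it spirantizes to the fricative [v]. /ijuebiboekz/ → ijuevivoekz.
Rule 4 (final cluster simplification): /z/ is the second consonant of a word-final cluster /kz/, so it deletes. /ijuevivoekz/ → ijuevivoek.

ijuevivoek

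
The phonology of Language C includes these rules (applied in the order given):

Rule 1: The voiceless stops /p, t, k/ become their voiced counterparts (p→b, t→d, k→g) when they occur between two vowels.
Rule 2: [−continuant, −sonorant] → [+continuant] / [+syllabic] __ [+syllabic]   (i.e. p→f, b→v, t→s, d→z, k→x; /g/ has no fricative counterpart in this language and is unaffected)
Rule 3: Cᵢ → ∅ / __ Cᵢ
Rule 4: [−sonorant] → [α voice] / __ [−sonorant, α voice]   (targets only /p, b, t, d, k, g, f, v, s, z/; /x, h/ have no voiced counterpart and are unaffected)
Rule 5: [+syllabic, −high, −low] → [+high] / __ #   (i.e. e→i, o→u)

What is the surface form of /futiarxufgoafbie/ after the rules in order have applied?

Rule 1 (intervocalic voicing): /t/ is a voiceless stop between vowels /u/ and /i/, so it voices to [d]. /futiarxufgoafbie/ → fudiarxufgoafbie.
Rule 2 (intervocalic spirantization): /d/ is a stop between vowels /u/ and /i/, so it spirantizes to the fricative [z]. /fudiarxufgoafbie/ → fuziarxufgoafbie.
Rule 3 (degemination): no segment meets the environment; /fuziarxufgoafbie/ is unchanged.
Rule 4 (regressive voicing assimilation): /f/ precedes the voiced obstruent /g/, so it voices to [v] by assimilation. /f/ precedes the voiced obstruent /b/, so it voices to [v] by assimilation. /fuziarxufgoafbie/ → fuziarxuvgoavbie.
Rule 5 (final vowel raising): /e/ is a mid vowel in word-final position, so it raises to [i]. /fuziarxuvgoavbie/ → fuziarxuvgoavbii.

fuziarxuvgoavbii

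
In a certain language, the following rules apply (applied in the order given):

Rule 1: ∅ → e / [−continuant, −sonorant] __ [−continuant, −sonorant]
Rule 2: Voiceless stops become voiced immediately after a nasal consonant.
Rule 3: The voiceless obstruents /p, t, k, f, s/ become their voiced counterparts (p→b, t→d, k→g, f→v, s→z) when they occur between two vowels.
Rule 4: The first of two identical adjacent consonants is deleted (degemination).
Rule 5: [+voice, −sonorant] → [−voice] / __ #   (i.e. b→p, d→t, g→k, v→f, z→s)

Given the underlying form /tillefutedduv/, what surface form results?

Rule 1 (stop-cluster e-epenthesis): /d/ and /d/ form a stop–stop cluster, so [e] is inserted between them. /tillefutedduv/ → tillefutededuv.
Rule 2 (post-nasal voicing): no segment meets the environment; /tillefutededuv/ is unchanged.
Rule 3 (intervocalic voicing): /f/ is a voiceless obstruent between vowels /e/ and /u/, so it voices to [v]. /t/ is a voiceless obstruent between vowels /u/ and /e/, so it voices to [d]. /tillefutededuv/ → tillevudededuv.
Rule 4 (degemination): /ll/ is a geminate; the first /l/ deletes. /tillevudededuv/ → tilevudededuv.
Rule 5 (final devoicing): /v/ is a voiced obstruent in word-final position, so it devoices to [f]. /tilevudededuv/ → tilevudededuf.

tilevudededuf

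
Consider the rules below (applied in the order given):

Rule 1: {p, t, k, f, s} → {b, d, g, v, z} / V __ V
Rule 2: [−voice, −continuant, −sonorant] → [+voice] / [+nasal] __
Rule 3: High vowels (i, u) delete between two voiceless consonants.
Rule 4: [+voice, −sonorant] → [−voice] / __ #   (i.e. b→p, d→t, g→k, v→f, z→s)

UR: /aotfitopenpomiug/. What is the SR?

Rule 1 (intervocalic voicing): /t/ is a voiceless obstruent between vowels /i/ and /o/, so it voices to [d]. /p/ is a voiceless obstruent between vowels /o/ and /e/, so it voices to [b]. /aotfitopenpomiug/ → aotfidobenpomiug.
Rule 2 (post-nasal voicing): /p/ is a voiceless stop immediately after the nasal /n/, so it voices to [b]. /aotfidobenpomiug/ → aotfidobenbomiug.
Rule 3 (high vowel syncope): no segment meets the environment; /aotfidobenbomiug/ is unchanged.
Rule 4 (final devoicing): /g/ is a voiced obstruent in word-final position, so it devoices to [k]. /aotfidobenbomiug/ → aotfidobenbomiuk.

aotfidobenbomiuk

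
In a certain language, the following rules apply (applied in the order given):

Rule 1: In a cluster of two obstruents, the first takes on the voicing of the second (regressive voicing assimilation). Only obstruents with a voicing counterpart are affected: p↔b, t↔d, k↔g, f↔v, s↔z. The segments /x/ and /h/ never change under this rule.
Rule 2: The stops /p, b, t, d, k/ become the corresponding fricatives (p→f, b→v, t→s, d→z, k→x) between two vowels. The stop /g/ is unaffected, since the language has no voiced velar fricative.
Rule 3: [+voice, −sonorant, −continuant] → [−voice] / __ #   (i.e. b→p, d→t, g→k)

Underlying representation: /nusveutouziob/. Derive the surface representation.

Rule 1 (regressive voicing assimilation): /s/ precedes the voiced obstruent /v/, so it voices to [z] by assimilation. /nusveutouziob/ → nuzveutouziob.
Rule 2 (intervocalic spirantization): /t/ is a stop between vowels /u/ and /o/, so it spirantizes to the fricative [s]. /nuzveutouziob/ → nuzveusouziob.
Rule 3 (final devoicing): /b/ is a voiced stop in word-final position, so it devoices to [p]. /nuzveusouziob/ → nuzveusouziop.

nuzveusouziop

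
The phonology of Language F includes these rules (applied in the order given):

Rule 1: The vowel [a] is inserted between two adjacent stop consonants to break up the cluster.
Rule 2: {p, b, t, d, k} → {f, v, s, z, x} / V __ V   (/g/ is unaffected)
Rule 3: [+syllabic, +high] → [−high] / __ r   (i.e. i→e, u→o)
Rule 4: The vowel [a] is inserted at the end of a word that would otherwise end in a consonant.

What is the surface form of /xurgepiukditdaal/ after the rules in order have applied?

xorgefiuxazisazaala

Rule 1 (stop-cluster a-epenthesis): /k/ and /d/ form a stop–stop cluster, so [a] is inserted between them. /t/ and /d/ form a stop–stop cluster, so [a] is inserted between them. /xurgepiukditdaal/ → xurgepiukaditadaal.
Rule 2 (intervocalic spirantization): /p/ is a stop between vowels /e/ and /i/, so it spirantizes to the fricative [f]. /k/ is a stop between vowels /u/ and /a/, so it spirantizes to the fricative [x]. /d/ is a stop between vowels /a/ and /i/, so it spirantizes to the fricative [z]. /t/ is a stop between vowels /i/ and /a/, so it spirantizes to the fricative [s]. /d/ is a stop between vowels /a/ and /a/, so it spirantizes to the fricative [z]. /xurgepiukaditadaal/ → xurgefiuxazisazaal.
Rule 3 (pre-rhotic lowering): /u/ is a high vowel immediately before /r/, so it lowers to [o]. /xurgefiuxazisazaal/ → xorgefiuxazisazaal.
Rule 4 (final a-epenthesis): the form ends in the consonant /l/, so [a] is inserted word-finally. /xorgefiuxazisazaal/ → xorgefiuxazisazaala.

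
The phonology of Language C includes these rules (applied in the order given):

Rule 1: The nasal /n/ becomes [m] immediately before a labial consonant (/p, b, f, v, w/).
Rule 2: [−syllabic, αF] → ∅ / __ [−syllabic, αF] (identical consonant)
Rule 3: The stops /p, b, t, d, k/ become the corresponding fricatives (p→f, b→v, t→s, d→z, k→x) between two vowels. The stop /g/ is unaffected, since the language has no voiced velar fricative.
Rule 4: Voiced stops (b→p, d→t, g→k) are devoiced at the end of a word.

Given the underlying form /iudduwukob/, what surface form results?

iuzuwuxop

Rule 1 (nasal place assimilation): no segment meets the environment; /iudduwukob/ is unchanged.
Rule 2 (degemination): /dd/ is a geminate; the first /d/ deletes. /iudduwukob/ → iuduwukob.
Rule 3 (intervocalic spirantization): /d/ is a stop between vowels /u/ and /u/, so it spirantizes to the fricative [z]. /k/ is a stop between vowels /u/ and /o/, so it spirantizes to the fricative [x]. /iuduwukob/ → iuzuwuxob.
Rule 4 (final devoicing): /b/ is a voiced stop in word-final position, so it devoices to [p]. /iuzuwuxob/ → iuzuwuxop.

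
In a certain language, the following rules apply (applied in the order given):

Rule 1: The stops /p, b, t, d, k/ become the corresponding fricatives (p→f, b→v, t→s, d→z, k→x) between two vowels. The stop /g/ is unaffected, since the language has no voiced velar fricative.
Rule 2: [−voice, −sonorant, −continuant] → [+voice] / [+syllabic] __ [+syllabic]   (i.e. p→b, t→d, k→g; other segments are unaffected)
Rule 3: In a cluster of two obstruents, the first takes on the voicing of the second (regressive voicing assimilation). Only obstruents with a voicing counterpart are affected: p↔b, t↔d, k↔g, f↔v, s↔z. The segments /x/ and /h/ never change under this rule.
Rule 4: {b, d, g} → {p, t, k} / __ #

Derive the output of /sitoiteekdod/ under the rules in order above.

Rule 1 (intervocalic spirantization): /t/ is a stop between vowels /i/ and /o/, so it spirantizes to the fricative [s]. /t/ is a stop between vowels /i/ and /e/, so it spirantizes to the fricative [s]. /sitoiteekdod/ → sisoiseekdod.
Rule 2 (intervocalic voicing): no segment meets the environment; /sisoiseekdod/ is unchanged.
Rule 3 (regressive voicing assimilation): /k/ precedes the voiced obstruent /d/, so it voices to [g] by assimilation. /sisoiseekdod/ → sisoiseegdod.
Rule 4 (final devoicing): /d/ is a voiced stop in word-final position, so it devoices to [t]. /sisoiseegdod/ → sisoiseegdot.

sisoiseegdot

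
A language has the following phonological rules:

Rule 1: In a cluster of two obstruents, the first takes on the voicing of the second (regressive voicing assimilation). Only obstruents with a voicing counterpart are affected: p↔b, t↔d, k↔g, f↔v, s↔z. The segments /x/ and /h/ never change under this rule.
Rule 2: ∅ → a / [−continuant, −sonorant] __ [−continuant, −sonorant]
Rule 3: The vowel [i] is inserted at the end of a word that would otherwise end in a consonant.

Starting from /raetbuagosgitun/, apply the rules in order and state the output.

raedabuagozgituni

Rule 1 (regressive voicing assimilation): /t/ precedes the voiced obstruent /b/, so it voices to [d] by assimilation. /s/ precedes the voiced obstruent /g/, so it voices to [z] by assimilation. /raetbuagosgitun/ → raedbuagozgitun.
Rule 2 (stop-cluster a-epenthesis): /d/ and /b/ form a stop–stop cluster, so [a] is inserted between them. /raedbuagozgitun/ → raedabuagozgitun.
Rule 3 (final i-epenthesis): the form ends in the consonant /n/, so [i] is inserted word-finally. /raedabuagozgitun/ → raedabuagozgituni.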